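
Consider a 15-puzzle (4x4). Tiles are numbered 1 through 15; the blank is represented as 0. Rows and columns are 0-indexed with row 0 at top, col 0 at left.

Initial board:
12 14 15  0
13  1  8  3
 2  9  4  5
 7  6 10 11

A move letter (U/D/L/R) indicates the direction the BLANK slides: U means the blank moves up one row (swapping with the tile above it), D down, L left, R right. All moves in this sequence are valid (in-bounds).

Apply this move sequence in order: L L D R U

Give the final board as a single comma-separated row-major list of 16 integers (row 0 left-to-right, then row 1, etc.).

After move 1 (L):
12 14  0 15
13  1  8  3
 2  9  4  5
 7  6 10 11

After move 2 (L):
12  0 14 15
13  1  8  3
 2  9  4  5
 7  6 10 11

After move 3 (D):
12  1 14 15
13  0  8  3
 2  9  4  5
 7  6 10 11

After move 4 (R):
12  1 14 15
13  8  0  3
 2  9  4  5
 7  6 10 11

After move 5 (U):
12  1  0 15
13  8 14  3
 2  9  4  5
 7  6 10 11

Answer: 12, 1, 0, 15, 13, 8, 14, 3, 2, 9, 4, 5, 7, 6, 10, 11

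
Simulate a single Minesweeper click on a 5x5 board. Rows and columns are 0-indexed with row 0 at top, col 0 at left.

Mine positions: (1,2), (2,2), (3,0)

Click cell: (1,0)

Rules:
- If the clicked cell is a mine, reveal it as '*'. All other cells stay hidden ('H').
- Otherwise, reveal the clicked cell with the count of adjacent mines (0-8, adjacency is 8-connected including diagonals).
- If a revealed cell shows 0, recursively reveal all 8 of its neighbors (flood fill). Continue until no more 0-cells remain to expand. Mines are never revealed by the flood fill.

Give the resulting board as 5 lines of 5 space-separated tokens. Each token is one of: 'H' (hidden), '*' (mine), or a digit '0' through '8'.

0 1 H H H
0 2 H H H
1 3 H H H
H H H H H
H H H H H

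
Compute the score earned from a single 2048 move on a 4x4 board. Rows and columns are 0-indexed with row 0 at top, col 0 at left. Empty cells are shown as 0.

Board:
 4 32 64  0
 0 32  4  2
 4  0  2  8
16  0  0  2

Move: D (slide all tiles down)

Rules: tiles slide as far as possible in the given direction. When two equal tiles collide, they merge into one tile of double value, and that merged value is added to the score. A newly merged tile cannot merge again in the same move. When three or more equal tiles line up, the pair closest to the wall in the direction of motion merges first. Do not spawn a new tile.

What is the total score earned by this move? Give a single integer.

Answer: 72

Derivation:
Slide down:
col 0: [4, 0, 4, 16] -> [0, 0, 8, 16]  score +8 (running 8)
col 1: [32, 32, 0, 0] -> [0, 0, 0, 64]  score +64 (running 72)
col 2: [64, 4, 2, 0] -> [0, 64, 4, 2]  score +0 (running 72)
col 3: [0, 2, 8, 2] -> [0, 2, 8, 2]  score +0 (running 72)
Board after move:
 0  0  0  0
 0  0 64  2
 8  0  4  8
16 64  2  2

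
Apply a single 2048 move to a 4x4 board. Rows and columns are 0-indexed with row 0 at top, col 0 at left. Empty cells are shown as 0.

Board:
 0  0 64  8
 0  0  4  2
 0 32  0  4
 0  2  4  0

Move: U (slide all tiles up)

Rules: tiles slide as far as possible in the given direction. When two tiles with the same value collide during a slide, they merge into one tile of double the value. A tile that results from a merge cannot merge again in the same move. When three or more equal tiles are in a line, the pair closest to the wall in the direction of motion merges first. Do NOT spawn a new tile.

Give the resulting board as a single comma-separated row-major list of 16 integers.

Slide up:
col 0: [0, 0, 0, 0] -> [0, 0, 0, 0]
col 1: [0, 0, 32, 2] -> [32, 2, 0, 0]
col 2: [64, 4, 0, 4] -> [64, 8, 0, 0]
col 3: [8, 2, 4, 0] -> [8, 2, 4, 0]

Answer: 0, 32, 64, 8, 0, 2, 8, 2, 0, 0, 0, 4, 0, 0, 0, 0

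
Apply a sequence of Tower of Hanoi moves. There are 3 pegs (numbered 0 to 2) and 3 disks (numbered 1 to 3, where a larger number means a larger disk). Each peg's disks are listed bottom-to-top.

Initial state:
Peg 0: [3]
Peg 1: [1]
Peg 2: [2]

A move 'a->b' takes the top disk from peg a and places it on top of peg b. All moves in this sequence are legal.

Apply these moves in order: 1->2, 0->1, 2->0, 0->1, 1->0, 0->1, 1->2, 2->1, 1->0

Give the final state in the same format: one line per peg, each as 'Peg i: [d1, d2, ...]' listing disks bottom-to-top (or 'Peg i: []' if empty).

Answer: Peg 0: [1]
Peg 1: [3]
Peg 2: [2]

Derivation:
After move 1 (1->2):
Peg 0: [3]
Peg 1: []
Peg 2: [2, 1]

After move 2 (0->1):
Peg 0: []
Peg 1: [3]
Peg 2: [2, 1]

After move 3 (2->0):
Peg 0: [1]
Peg 1: [3]
Peg 2: [2]

After move 4 (0->1):
Peg 0: []
Peg 1: [3, 1]
Peg 2: [2]

After move 5 (1->0):
Peg 0: [1]
Peg 1: [3]
Peg 2: [2]

After move 6 (0->1):
Peg 0: []
Peg 1: [3, 1]
Peg 2: [2]

After move 7 (1->2):
Peg 0: []
Peg 1: [3]
Peg 2: [2, 1]

After move 8 (2->1):
Peg 0: []
Peg 1: [3, 1]
Peg 2: [2]

After move 9 (1->0):
Peg 0: [1]
Peg 1: [3]
Peg 2: [2]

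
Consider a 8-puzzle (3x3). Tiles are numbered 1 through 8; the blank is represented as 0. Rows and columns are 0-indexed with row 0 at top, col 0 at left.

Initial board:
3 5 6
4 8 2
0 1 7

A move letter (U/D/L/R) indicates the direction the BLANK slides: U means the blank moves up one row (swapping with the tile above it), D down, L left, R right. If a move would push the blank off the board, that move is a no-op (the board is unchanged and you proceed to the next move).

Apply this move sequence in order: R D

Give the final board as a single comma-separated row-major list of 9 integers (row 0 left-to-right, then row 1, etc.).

Answer: 3, 5, 6, 4, 8, 2, 1, 0, 7

Derivation:
After move 1 (R):
3 5 6
4 8 2
1 0 7

After move 2 (D):
3 5 6
4 8 2
1 0 7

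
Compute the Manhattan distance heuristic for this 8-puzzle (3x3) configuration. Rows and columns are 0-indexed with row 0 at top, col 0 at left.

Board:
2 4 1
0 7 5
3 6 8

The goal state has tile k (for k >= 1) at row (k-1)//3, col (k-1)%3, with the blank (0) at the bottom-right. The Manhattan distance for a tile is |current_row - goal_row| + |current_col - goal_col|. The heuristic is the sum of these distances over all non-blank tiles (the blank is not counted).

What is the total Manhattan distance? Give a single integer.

Answer: 15

Derivation:
Tile 2: (0,0)->(0,1) = 1
Tile 4: (0,1)->(1,0) = 2
Tile 1: (0,2)->(0,0) = 2
Tile 7: (1,1)->(2,0) = 2
Tile 5: (1,2)->(1,1) = 1
Tile 3: (2,0)->(0,2) = 4
Tile 6: (2,1)->(1,2) = 2
Tile 8: (2,2)->(2,1) = 1
Sum: 1 + 2 + 2 + 2 + 1 + 4 + 2 + 1 = 15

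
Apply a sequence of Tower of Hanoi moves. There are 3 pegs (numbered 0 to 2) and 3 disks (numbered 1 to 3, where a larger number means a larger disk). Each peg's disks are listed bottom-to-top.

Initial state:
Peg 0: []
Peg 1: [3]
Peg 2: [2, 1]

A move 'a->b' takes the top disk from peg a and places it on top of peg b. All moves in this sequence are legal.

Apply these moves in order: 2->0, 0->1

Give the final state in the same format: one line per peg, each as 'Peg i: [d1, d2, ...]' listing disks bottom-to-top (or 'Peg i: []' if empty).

After move 1 (2->0):
Peg 0: [1]
Peg 1: [3]
Peg 2: [2]

After move 2 (0->1):
Peg 0: []
Peg 1: [3, 1]
Peg 2: [2]

Answer: Peg 0: []
Peg 1: [3, 1]
Peg 2: [2]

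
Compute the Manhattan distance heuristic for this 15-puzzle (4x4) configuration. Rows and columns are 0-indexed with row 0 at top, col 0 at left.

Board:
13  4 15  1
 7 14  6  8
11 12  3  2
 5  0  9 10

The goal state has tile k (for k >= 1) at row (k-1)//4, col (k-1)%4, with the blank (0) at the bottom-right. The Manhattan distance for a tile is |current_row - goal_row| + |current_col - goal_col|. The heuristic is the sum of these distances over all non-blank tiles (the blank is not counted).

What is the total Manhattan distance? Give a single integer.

Tile 13: at (0,0), goal (3,0), distance |0-3|+|0-0| = 3
Tile 4: at (0,1), goal (0,3), distance |0-0|+|1-3| = 2
Tile 15: at (0,2), goal (3,2), distance |0-3|+|2-2| = 3
Tile 1: at (0,3), goal (0,0), distance |0-0|+|3-0| = 3
Tile 7: at (1,0), goal (1,2), distance |1-1|+|0-2| = 2
Tile 14: at (1,1), goal (3,1), distance |1-3|+|1-1| = 2
Tile 6: at (1,2), goal (1,1), distance |1-1|+|2-1| = 1
Tile 8: at (1,3), goal (1,3), distance |1-1|+|3-3| = 0
Tile 11: at (2,0), goal (2,2), distance |2-2|+|0-2| = 2
Tile 12: at (2,1), goal (2,3), distance |2-2|+|1-3| = 2
Tile 3: at (2,2), goal (0,2), distance |2-0|+|2-2| = 2
Tile 2: at (2,3), goal (0,1), distance |2-0|+|3-1| = 4
Tile 5: at (3,0), goal (1,0), distance |3-1|+|0-0| = 2
Tile 9: at (3,2), goal (2,0), distance |3-2|+|2-0| = 3
Tile 10: at (3,3), goal (2,1), distance |3-2|+|3-1| = 3
Sum: 3 + 2 + 3 + 3 + 2 + 2 + 1 + 0 + 2 + 2 + 2 + 4 + 2 + 3 + 3 = 34

Answer: 34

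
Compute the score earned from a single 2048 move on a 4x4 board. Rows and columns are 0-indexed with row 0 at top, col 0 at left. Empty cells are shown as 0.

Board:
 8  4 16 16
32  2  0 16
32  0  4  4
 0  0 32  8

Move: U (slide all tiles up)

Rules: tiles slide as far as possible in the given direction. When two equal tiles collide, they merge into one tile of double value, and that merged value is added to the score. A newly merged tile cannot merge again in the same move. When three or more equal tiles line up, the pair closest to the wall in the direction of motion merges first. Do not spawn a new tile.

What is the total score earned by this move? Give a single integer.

Slide up:
col 0: [8, 32, 32, 0] -> [8, 64, 0, 0]  score +64 (running 64)
col 1: [4, 2, 0, 0] -> [4, 2, 0, 0]  score +0 (running 64)
col 2: [16, 0, 4, 32] -> [16, 4, 32, 0]  score +0 (running 64)
col 3: [16, 16, 4, 8] -> [32, 4, 8, 0]  score +32 (running 96)
Board after move:
 8  4 16 32
64  2  4  4
 0  0 32  8
 0  0  0  0

Answer: 96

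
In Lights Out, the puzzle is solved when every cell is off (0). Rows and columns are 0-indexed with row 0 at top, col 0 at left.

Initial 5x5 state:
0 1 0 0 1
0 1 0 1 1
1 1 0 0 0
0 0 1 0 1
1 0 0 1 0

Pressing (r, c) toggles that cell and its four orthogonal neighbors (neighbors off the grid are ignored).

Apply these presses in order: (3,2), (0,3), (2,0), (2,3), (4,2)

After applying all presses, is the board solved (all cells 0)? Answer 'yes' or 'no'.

Answer: no

Derivation:
After press 1 at (3,2):
0 1 0 0 1
0 1 0 1 1
1 1 1 0 0
0 1 0 1 1
1 0 1 1 0

After press 2 at (0,3):
0 1 1 1 0
0 1 0 0 1
1 1 1 0 0
0 1 0 1 1
1 0 1 1 0

After press 3 at (2,0):
0 1 1 1 0
1 1 0 0 1
0 0 1 0 0
1 1 0 1 1
1 0 1 1 0

After press 4 at (2,3):
0 1 1 1 0
1 1 0 1 1
0 0 0 1 1
1 1 0 0 1
1 0 1 1 0

After press 5 at (4,2):
0 1 1 1 0
1 1 0 1 1
0 0 0 1 1
1 1 1 0 1
1 1 0 0 0

Lights still on: 15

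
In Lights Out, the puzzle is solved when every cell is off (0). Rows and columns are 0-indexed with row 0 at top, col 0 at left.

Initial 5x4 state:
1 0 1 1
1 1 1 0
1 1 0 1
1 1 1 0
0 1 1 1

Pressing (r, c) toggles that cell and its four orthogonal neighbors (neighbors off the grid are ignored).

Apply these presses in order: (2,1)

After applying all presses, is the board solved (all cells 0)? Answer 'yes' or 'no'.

Answer: no

Derivation:
After press 1 at (2,1):
1 0 1 1
1 0 1 0
0 0 1 1
1 0 1 0
0 1 1 1

Lights still on: 12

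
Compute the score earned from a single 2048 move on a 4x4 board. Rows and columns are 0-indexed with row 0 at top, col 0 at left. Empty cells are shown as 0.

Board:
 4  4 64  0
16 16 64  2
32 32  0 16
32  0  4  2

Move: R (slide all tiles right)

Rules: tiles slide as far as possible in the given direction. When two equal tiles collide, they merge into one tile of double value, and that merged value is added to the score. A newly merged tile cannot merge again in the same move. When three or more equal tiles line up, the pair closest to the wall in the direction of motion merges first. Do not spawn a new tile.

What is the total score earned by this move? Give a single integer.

Slide right:
row 0: [4, 4, 64, 0] -> [0, 0, 8, 64]  score +8 (running 8)
row 1: [16, 16, 64, 2] -> [0, 32, 64, 2]  score +32 (running 40)
row 2: [32, 32, 0, 16] -> [0, 0, 64, 16]  score +64 (running 104)
row 3: [32, 0, 4, 2] -> [0, 32, 4, 2]  score +0 (running 104)
Board after move:
 0  0  8 64
 0 32 64  2
 0  0 64 16
 0 32  4  2

Answer: 104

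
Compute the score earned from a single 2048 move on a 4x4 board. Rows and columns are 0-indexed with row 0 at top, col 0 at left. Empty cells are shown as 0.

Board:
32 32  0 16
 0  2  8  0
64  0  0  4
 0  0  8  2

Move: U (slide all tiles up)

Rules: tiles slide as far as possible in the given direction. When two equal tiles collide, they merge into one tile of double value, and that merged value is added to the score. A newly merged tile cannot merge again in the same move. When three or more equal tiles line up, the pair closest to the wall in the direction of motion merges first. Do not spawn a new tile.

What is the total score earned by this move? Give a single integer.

Answer: 16

Derivation:
Slide up:
col 0: [32, 0, 64, 0] -> [32, 64, 0, 0]  score +0 (running 0)
col 1: [32, 2, 0, 0] -> [32, 2, 0, 0]  score +0 (running 0)
col 2: [0, 8, 0, 8] -> [16, 0, 0, 0]  score +16 (running 16)
col 3: [16, 0, 4, 2] -> [16, 4, 2, 0]  score +0 (running 16)
Board after move:
32 32 16 16
64  2  0  4
 0  0  0  2
 0  0  0  0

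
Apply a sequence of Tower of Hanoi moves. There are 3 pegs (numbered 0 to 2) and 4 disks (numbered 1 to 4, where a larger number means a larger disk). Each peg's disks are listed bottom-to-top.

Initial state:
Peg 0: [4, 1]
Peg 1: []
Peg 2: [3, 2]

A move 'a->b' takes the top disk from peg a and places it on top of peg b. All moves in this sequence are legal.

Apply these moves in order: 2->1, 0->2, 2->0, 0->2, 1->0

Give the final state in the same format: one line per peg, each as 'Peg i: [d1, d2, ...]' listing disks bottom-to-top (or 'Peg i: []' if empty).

Answer: Peg 0: [4, 2]
Peg 1: []
Peg 2: [3, 1]

Derivation:
After move 1 (2->1):
Peg 0: [4, 1]
Peg 1: [2]
Peg 2: [3]

After move 2 (0->2):
Peg 0: [4]
Peg 1: [2]
Peg 2: [3, 1]

After move 3 (2->0):
Peg 0: [4, 1]
Peg 1: [2]
Peg 2: [3]

After move 4 (0->2):
Peg 0: [4]
Peg 1: [2]
Peg 2: [3, 1]

After move 5 (1->0):
Peg 0: [4, 2]
Peg 1: []
Peg 2: [3, 1]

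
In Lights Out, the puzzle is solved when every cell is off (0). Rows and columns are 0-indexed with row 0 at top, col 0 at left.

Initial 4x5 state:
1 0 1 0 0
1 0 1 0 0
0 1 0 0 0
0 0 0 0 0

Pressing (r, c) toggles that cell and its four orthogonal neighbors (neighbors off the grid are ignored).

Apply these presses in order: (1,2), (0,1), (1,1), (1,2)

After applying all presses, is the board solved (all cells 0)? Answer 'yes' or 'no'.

Answer: yes

Derivation:
After press 1 at (1,2):
1 0 0 0 0
1 1 0 1 0
0 1 1 0 0
0 0 0 0 0

After press 2 at (0,1):
0 1 1 0 0
1 0 0 1 0
0 1 1 0 0
0 0 0 0 0

After press 3 at (1,1):
0 0 1 0 0
0 1 1 1 0
0 0 1 0 0
0 0 0 0 0

After press 4 at (1,2):
0 0 0 0 0
0 0 0 0 0
0 0 0 0 0
0 0 0 0 0

Lights still on: 0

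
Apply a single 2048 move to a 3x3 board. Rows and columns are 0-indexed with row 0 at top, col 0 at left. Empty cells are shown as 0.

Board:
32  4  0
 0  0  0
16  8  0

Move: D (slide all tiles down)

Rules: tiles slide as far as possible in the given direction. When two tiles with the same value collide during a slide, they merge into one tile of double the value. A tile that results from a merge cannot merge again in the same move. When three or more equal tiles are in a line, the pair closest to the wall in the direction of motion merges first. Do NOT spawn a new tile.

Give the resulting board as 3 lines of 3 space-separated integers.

Answer:  0  0  0
32  4  0
16  8  0

Derivation:
Slide down:
col 0: [32, 0, 16] -> [0, 32, 16]
col 1: [4, 0, 8] -> [0, 4, 8]
col 2: [0, 0, 0] -> [0, 0, 0]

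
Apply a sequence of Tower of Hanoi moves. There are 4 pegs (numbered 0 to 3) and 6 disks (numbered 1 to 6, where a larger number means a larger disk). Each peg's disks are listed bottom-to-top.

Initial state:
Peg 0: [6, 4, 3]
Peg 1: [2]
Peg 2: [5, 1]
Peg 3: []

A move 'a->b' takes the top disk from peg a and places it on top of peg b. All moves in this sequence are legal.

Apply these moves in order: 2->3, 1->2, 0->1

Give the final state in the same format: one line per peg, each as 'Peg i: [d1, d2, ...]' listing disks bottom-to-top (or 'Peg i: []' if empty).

After move 1 (2->3):
Peg 0: [6, 4, 3]
Peg 1: [2]
Peg 2: [5]
Peg 3: [1]

After move 2 (1->2):
Peg 0: [6, 4, 3]
Peg 1: []
Peg 2: [5, 2]
Peg 3: [1]

After move 3 (0->1):
Peg 0: [6, 4]
Peg 1: [3]
Peg 2: [5, 2]
Peg 3: [1]

Answer: Peg 0: [6, 4]
Peg 1: [3]
Peg 2: [5, 2]
Peg 3: [1]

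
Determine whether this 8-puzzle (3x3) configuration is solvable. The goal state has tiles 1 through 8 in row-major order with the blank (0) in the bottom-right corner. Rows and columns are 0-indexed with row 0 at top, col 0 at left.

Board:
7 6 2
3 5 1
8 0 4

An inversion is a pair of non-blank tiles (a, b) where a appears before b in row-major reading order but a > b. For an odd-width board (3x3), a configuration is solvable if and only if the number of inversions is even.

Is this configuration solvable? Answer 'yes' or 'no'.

Inversions (pairs i<j in row-major order where tile[i] > tile[j] > 0): 16
16 is even, so the puzzle is solvable.

Answer: yes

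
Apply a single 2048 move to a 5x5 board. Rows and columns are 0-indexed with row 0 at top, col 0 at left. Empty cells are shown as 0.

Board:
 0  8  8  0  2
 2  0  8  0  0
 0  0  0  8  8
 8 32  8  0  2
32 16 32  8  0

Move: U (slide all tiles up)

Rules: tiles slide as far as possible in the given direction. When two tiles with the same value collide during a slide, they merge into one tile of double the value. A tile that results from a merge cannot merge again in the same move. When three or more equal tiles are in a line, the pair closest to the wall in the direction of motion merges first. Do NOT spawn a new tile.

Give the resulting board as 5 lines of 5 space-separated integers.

Slide up:
col 0: [0, 2, 0, 8, 32] -> [2, 8, 32, 0, 0]
col 1: [8, 0, 0, 32, 16] -> [8, 32, 16, 0, 0]
col 2: [8, 8, 0, 8, 32] -> [16, 8, 32, 0, 0]
col 3: [0, 0, 8, 0, 8] -> [16, 0, 0, 0, 0]
col 4: [2, 0, 8, 2, 0] -> [2, 8, 2, 0, 0]

Answer:  2  8 16 16  2
 8 32  8  0  8
32 16 32  0  2
 0  0  0  0  0
 0  0  0  0  0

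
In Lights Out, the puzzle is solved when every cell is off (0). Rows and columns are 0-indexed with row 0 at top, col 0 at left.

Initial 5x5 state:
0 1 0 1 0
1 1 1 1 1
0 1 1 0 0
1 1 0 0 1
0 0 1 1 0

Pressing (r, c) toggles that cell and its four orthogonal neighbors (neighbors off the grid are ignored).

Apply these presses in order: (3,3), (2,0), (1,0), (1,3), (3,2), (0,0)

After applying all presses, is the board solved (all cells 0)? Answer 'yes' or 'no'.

Answer: yes

Derivation:
After press 1 at (3,3):
0 1 0 1 0
1 1 1 1 1
0 1 1 1 0
1 1 1 1 0
0 0 1 0 0

After press 2 at (2,0):
0 1 0 1 0
0 1 1 1 1
1 0 1 1 0
0 1 1 1 0
0 0 1 0 0

After press 3 at (1,0):
1 1 0 1 0
1 0 1 1 1
0 0 1 1 0
0 1 1 1 0
0 0 1 0 0

After press 4 at (1,3):
1 1 0 0 0
1 0 0 0 0
0 0 1 0 0
0 1 1 1 0
0 0 1 0 0

After press 5 at (3,2):
1 1 0 0 0
1 0 0 0 0
0 0 0 0 0
0 0 0 0 0
0 0 0 0 0

After press 6 at (0,0):
0 0 0 0 0
0 0 0 0 0
0 0 0 0 0
0 0 0 0 0
0 0 0 0 0

Lights still on: 0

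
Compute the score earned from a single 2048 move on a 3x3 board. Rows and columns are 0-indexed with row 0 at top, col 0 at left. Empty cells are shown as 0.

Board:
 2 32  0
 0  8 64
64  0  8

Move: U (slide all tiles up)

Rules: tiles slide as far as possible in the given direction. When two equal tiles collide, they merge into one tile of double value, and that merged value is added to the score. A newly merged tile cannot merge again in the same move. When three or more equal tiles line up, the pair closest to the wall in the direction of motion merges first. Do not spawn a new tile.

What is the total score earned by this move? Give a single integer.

Slide up:
col 0: [2, 0, 64] -> [2, 64, 0]  score +0 (running 0)
col 1: [32, 8, 0] -> [32, 8, 0]  score +0 (running 0)
col 2: [0, 64, 8] -> [64, 8, 0]  score +0 (running 0)
Board after move:
 2 32 64
64  8  8
 0  0  0

Answer: 0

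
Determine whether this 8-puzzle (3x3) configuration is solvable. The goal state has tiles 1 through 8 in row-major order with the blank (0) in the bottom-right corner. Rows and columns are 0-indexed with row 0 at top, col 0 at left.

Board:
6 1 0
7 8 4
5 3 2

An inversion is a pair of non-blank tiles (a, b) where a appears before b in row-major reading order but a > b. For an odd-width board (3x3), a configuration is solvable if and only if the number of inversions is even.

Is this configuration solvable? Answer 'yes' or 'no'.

Answer: yes

Derivation:
Inversions (pairs i<j in row-major order where tile[i] > tile[j] > 0): 18
18 is even, so the puzzle is solvable.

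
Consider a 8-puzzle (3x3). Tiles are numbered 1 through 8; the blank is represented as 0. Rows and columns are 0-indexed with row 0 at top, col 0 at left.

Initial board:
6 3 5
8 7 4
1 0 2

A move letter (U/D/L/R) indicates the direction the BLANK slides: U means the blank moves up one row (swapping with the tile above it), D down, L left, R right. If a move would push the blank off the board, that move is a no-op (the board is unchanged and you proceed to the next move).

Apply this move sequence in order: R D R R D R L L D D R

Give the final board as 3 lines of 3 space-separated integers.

Answer: 6 3 5
8 7 4
1 0 2

Derivation:
After move 1 (R):
6 3 5
8 7 4
1 2 0

After move 2 (D):
6 3 5
8 7 4
1 2 0

After move 3 (R):
6 3 5
8 7 4
1 2 0

After move 4 (R):
6 3 5
8 7 4
1 2 0

After move 5 (D):
6 3 5
8 7 4
1 2 0

After move 6 (R):
6 3 5
8 7 4
1 2 0

After move 7 (L):
6 3 5
8 7 4
1 0 2

After move 8 (L):
6 3 5
8 7 4
0 1 2

After move 9 (D):
6 3 5
8 7 4
0 1 2

After move 10 (D):
6 3 5
8 7 4
0 1 2

After move 11 (R):
6 3 5
8 7 4
1 0 2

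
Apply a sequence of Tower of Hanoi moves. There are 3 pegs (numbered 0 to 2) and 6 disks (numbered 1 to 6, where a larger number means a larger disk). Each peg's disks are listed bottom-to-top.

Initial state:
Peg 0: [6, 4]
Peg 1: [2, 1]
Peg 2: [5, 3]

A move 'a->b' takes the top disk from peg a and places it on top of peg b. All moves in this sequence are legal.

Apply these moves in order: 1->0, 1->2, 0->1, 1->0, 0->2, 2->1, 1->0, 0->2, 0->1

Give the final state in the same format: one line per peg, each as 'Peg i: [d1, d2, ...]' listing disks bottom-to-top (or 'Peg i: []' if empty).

After move 1 (1->0):
Peg 0: [6, 4, 1]
Peg 1: [2]
Peg 2: [5, 3]

After move 2 (1->2):
Peg 0: [6, 4, 1]
Peg 1: []
Peg 2: [5, 3, 2]

After move 3 (0->1):
Peg 0: [6, 4]
Peg 1: [1]
Peg 2: [5, 3, 2]

After move 4 (1->0):
Peg 0: [6, 4, 1]
Peg 1: []
Peg 2: [5, 3, 2]

After move 5 (0->2):
Peg 0: [6, 4]
Peg 1: []
Peg 2: [5, 3, 2, 1]

After move 6 (2->1):
Peg 0: [6, 4]
Peg 1: [1]
Peg 2: [5, 3, 2]

After move 7 (1->0):
Peg 0: [6, 4, 1]
Peg 1: []
Peg 2: [5, 3, 2]

After move 8 (0->2):
Peg 0: [6, 4]
Peg 1: []
Peg 2: [5, 3, 2, 1]

After move 9 (0->1):
Peg 0: [6]
Peg 1: [4]
Peg 2: [5, 3, 2, 1]

Answer: Peg 0: [6]
Peg 1: [4]
Peg 2: [5, 3, 2, 1]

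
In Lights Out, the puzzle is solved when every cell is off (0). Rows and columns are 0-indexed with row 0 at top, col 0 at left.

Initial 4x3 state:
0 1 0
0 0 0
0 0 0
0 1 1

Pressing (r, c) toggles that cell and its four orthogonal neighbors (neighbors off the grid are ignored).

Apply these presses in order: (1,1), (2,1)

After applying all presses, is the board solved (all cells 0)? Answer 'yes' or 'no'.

After press 1 at (1,1):
0 0 0
1 1 1
0 1 0
0 1 1

After press 2 at (2,1):
0 0 0
1 0 1
1 0 1
0 0 1

Lights still on: 5

Answer: no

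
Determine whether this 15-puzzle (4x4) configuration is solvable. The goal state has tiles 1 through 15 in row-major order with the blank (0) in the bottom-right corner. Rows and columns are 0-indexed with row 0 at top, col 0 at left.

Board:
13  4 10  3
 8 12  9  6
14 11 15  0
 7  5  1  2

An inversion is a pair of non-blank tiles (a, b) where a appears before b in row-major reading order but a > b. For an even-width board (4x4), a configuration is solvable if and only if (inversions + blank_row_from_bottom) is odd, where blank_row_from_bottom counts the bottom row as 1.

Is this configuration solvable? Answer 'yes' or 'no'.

Inversions: 63
Blank is in row 2 (0-indexed from top), which is row 2 counting from the bottom (bottom = 1).
63 + 2 = 65, which is odd, so the puzzle is solvable.

Answer: yes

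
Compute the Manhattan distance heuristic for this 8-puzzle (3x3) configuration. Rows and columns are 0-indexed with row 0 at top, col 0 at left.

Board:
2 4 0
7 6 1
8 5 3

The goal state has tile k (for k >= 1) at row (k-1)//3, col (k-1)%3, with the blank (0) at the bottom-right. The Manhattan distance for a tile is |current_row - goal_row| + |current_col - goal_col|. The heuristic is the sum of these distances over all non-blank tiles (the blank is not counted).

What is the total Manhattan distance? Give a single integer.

Tile 2: (0,0)->(0,1) = 1
Tile 4: (0,1)->(1,0) = 2
Tile 7: (1,0)->(2,0) = 1
Tile 6: (1,1)->(1,2) = 1
Tile 1: (1,2)->(0,0) = 3
Tile 8: (2,0)->(2,1) = 1
Tile 5: (2,1)->(1,1) = 1
Tile 3: (2,2)->(0,2) = 2
Sum: 1 + 2 + 1 + 1 + 3 + 1 + 1 + 2 = 12

Answer: 12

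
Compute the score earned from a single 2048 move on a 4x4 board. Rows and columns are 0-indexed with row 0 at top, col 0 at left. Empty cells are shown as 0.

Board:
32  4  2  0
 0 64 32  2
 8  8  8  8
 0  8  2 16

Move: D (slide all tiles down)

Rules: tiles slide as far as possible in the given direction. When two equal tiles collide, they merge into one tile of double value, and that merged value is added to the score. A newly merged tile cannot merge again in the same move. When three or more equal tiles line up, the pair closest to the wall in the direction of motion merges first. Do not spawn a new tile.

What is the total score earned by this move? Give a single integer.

Slide down:
col 0: [32, 0, 8, 0] -> [0, 0, 32, 8]  score +0 (running 0)
col 1: [4, 64, 8, 8] -> [0, 4, 64, 16]  score +16 (running 16)
col 2: [2, 32, 8, 2] -> [2, 32, 8, 2]  score +0 (running 16)
col 3: [0, 2, 8, 16] -> [0, 2, 8, 16]  score +0 (running 16)
Board after move:
 0  0  2  0
 0  4 32  2
32 64  8  8
 8 16  2 16

Answer: 16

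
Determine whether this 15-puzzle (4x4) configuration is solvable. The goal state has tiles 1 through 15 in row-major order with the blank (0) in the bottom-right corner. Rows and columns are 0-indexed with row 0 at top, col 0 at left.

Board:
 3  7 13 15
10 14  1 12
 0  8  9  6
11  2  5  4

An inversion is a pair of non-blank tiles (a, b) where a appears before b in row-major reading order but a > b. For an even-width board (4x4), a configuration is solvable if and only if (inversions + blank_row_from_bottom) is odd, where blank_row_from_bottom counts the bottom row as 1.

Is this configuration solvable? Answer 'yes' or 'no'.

Answer: no

Derivation:
Inversions: 66
Blank is in row 2 (0-indexed from top), which is row 2 counting from the bottom (bottom = 1).
66 + 2 = 68, which is even, so the puzzle is not solvable.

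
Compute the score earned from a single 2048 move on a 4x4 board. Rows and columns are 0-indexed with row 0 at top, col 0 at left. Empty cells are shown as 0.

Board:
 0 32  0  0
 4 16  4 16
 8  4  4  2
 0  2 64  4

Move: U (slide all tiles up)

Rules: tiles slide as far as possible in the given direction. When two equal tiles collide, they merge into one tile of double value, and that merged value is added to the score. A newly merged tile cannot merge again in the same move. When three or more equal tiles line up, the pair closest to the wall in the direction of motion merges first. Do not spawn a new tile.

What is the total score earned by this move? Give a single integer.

Answer: 8

Derivation:
Slide up:
col 0: [0, 4, 8, 0] -> [4, 8, 0, 0]  score +0 (running 0)
col 1: [32, 16, 4, 2] -> [32, 16, 4, 2]  score +0 (running 0)
col 2: [0, 4, 4, 64] -> [8, 64, 0, 0]  score +8 (running 8)
col 3: [0, 16, 2, 4] -> [16, 2, 4, 0]  score +0 (running 8)
Board after move:
 4 32  8 16
 8 16 64  2
 0  4  0  4
 0  2  0  0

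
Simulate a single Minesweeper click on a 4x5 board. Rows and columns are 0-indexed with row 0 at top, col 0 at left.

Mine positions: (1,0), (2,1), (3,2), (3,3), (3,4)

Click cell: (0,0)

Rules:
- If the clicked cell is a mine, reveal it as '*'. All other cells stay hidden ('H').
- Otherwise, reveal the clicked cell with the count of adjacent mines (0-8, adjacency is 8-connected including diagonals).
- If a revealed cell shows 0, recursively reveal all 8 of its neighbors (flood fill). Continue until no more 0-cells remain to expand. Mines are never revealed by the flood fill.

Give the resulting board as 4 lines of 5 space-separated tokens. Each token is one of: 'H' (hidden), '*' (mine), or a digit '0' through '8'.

1 H H H H
H H H H H
H H H H H
H H H H H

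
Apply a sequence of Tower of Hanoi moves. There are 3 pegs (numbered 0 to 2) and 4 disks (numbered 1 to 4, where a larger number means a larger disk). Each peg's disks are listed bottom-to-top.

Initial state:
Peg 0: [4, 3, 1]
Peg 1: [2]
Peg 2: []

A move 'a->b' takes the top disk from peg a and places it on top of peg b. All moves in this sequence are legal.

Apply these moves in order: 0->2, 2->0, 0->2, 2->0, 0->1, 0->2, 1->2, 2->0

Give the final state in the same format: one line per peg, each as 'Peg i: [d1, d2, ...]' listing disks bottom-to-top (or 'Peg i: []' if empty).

Answer: Peg 0: [4, 1]
Peg 1: [2]
Peg 2: [3]

Derivation:
After move 1 (0->2):
Peg 0: [4, 3]
Peg 1: [2]
Peg 2: [1]

After move 2 (2->0):
Peg 0: [4, 3, 1]
Peg 1: [2]
Peg 2: []

After move 3 (0->2):
Peg 0: [4, 3]
Peg 1: [2]
Peg 2: [1]

After move 4 (2->0):
Peg 0: [4, 3, 1]
Peg 1: [2]
Peg 2: []

After move 5 (0->1):
Peg 0: [4, 3]
Peg 1: [2, 1]
Peg 2: []

After move 6 (0->2):
Peg 0: [4]
Peg 1: [2, 1]
Peg 2: [3]

After move 7 (1->2):
Peg 0: [4]
Peg 1: [2]
Peg 2: [3, 1]

After move 8 (2->0):
Peg 0: [4, 1]
Peg 1: [2]
Peg 2: [3]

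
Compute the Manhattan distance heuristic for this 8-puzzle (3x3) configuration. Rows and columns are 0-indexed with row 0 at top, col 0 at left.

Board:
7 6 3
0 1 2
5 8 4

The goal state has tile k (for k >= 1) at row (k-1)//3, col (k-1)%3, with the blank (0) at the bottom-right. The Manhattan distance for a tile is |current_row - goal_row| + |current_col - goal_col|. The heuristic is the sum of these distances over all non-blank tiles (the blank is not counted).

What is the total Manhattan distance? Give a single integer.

Answer: 13

Derivation:
Tile 7: at (0,0), goal (2,0), distance |0-2|+|0-0| = 2
Tile 6: at (0,1), goal (1,2), distance |0-1|+|1-2| = 2
Tile 3: at (0,2), goal (0,2), distance |0-0|+|2-2| = 0
Tile 1: at (1,1), goal (0,0), distance |1-0|+|1-0| = 2
Tile 2: at (1,2), goal (0,1), distance |1-0|+|2-1| = 2
Tile 5: at (2,0), goal (1,1), distance |2-1|+|0-1| = 2
Tile 8: at (2,1), goal (2,1), distance |2-2|+|1-1| = 0
Tile 4: at (2,2), goal (1,0), distance |2-1|+|2-0| = 3
Sum: 2 + 2 + 0 + 2 + 2 + 2 + 0 + 3 = 13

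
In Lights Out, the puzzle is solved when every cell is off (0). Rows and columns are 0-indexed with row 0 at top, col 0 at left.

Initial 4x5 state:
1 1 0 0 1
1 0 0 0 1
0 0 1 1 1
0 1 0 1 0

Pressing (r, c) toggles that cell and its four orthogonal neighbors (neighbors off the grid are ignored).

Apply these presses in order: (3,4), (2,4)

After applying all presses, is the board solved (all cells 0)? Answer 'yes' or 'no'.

Answer: no

Derivation:
After press 1 at (3,4):
1 1 0 0 1
1 0 0 0 1
0 0 1 1 0
0 1 0 0 1

After press 2 at (2,4):
1 1 0 0 1
1 0 0 0 0
0 0 1 0 1
0 1 0 0 0

Lights still on: 7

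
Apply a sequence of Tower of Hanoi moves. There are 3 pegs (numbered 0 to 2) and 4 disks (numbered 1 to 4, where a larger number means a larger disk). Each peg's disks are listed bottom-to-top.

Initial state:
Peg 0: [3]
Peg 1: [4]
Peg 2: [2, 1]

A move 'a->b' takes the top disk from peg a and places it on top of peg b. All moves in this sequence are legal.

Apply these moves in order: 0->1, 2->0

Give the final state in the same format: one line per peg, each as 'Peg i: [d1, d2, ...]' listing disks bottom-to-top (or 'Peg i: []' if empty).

Answer: Peg 0: [1]
Peg 1: [4, 3]
Peg 2: [2]

Derivation:
After move 1 (0->1):
Peg 0: []
Peg 1: [4, 3]
Peg 2: [2, 1]

After move 2 (2->0):
Peg 0: [1]
Peg 1: [4, 3]
Peg 2: [2]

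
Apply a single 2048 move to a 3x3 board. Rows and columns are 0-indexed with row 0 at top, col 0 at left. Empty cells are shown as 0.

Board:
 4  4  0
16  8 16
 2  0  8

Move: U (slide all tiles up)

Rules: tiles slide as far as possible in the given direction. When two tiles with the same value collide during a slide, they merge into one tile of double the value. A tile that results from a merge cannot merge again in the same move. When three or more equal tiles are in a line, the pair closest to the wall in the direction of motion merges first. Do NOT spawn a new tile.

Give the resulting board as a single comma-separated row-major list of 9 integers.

Slide up:
col 0: [4, 16, 2] -> [4, 16, 2]
col 1: [4, 8, 0] -> [4, 8, 0]
col 2: [0, 16, 8] -> [16, 8, 0]

Answer: 4, 4, 16, 16, 8, 8, 2, 0, 0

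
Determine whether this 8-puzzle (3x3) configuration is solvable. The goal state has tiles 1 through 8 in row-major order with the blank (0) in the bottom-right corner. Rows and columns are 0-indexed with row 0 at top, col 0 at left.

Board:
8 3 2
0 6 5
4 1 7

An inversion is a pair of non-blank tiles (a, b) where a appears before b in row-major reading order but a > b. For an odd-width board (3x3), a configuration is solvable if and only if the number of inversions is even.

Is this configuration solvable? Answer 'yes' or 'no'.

Inversions (pairs i<j in row-major order where tile[i] > tile[j] > 0): 16
16 is even, so the puzzle is solvable.

Answer: yes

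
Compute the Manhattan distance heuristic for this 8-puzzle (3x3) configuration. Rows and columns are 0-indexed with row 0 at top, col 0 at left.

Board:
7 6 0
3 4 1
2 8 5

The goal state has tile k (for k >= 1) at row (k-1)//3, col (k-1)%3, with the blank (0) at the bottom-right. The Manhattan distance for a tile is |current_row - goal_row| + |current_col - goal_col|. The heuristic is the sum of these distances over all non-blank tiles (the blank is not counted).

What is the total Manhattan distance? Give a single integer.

Answer: 16

Derivation:
Tile 7: at (0,0), goal (2,0), distance |0-2|+|0-0| = 2
Tile 6: at (0,1), goal (1,2), distance |0-1|+|1-2| = 2
Tile 3: at (1,0), goal (0,2), distance |1-0|+|0-2| = 3
Tile 4: at (1,1), goal (1,0), distance |1-1|+|1-0| = 1
Tile 1: at (1,2), goal (0,0), distance |1-0|+|2-0| = 3
Tile 2: at (2,0), goal (0,1), distance |2-0|+|0-1| = 3
Tile 8: at (2,1), goal (2,1), distance |2-2|+|1-1| = 0
Tile 5: at (2,2), goal (1,1), distance |2-1|+|2-1| = 2
Sum: 2 + 2 + 3 + 1 + 3 + 3 + 0 + 2 = 16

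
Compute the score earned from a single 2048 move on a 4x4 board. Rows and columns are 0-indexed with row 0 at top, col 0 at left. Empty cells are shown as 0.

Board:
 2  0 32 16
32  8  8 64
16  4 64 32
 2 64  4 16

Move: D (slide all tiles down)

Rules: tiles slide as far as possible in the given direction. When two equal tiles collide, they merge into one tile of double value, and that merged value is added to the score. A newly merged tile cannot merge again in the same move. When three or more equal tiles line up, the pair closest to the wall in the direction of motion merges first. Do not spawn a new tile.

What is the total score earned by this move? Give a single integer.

Answer: 0

Derivation:
Slide down:
col 0: [2, 32, 16, 2] -> [2, 32, 16, 2]  score +0 (running 0)
col 1: [0, 8, 4, 64] -> [0, 8, 4, 64]  score +0 (running 0)
col 2: [32, 8, 64, 4] -> [32, 8, 64, 4]  score +0 (running 0)
col 3: [16, 64, 32, 16] -> [16, 64, 32, 16]  score +0 (running 0)
Board after move:
 2  0 32 16
32  8  8 64
16  4 64 32
 2 64  4 16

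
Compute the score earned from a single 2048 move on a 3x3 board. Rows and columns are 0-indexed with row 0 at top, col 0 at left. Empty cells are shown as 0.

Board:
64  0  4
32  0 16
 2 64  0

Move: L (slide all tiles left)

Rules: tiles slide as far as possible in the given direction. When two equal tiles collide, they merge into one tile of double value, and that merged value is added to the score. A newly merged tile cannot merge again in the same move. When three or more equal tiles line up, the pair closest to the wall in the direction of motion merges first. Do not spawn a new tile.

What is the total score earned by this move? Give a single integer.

Slide left:
row 0: [64, 0, 4] -> [64, 4, 0]  score +0 (running 0)
row 1: [32, 0, 16] -> [32, 16, 0]  score +0 (running 0)
row 2: [2, 64, 0] -> [2, 64, 0]  score +0 (running 0)
Board after move:
64  4  0
32 16  0
 2 64  0

Answer: 0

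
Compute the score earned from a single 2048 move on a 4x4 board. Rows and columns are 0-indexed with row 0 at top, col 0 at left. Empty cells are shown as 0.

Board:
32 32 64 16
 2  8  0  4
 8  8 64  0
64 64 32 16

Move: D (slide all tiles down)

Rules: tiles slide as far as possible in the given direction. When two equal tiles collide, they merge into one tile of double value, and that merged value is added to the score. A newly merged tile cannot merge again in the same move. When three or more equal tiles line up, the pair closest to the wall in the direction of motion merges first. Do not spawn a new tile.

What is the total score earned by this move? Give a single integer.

Slide down:
col 0: [32, 2, 8, 64] -> [32, 2, 8, 64]  score +0 (running 0)
col 1: [32, 8, 8, 64] -> [0, 32, 16, 64]  score +16 (running 16)
col 2: [64, 0, 64, 32] -> [0, 0, 128, 32]  score +128 (running 144)
col 3: [16, 4, 0, 16] -> [0, 16, 4, 16]  score +0 (running 144)
Board after move:
 32   0   0   0
  2  32   0  16
  8  16 128   4
 64  64  32  16

Answer: 144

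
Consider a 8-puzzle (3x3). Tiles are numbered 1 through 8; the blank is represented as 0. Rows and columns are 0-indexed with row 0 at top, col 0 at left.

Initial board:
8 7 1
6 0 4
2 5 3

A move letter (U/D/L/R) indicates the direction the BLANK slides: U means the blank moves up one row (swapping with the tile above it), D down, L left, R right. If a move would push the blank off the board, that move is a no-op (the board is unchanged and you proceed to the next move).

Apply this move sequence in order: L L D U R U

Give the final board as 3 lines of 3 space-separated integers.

After move 1 (L):
8 7 1
0 6 4
2 5 3

After move 2 (L):
8 7 1
0 6 4
2 5 3

After move 3 (D):
8 7 1
2 6 4
0 5 3

After move 4 (U):
8 7 1
0 6 4
2 5 3

After move 5 (R):
8 7 1
6 0 4
2 5 3

After move 6 (U):
8 0 1
6 7 4
2 5 3

Answer: 8 0 1
6 7 4
2 5 3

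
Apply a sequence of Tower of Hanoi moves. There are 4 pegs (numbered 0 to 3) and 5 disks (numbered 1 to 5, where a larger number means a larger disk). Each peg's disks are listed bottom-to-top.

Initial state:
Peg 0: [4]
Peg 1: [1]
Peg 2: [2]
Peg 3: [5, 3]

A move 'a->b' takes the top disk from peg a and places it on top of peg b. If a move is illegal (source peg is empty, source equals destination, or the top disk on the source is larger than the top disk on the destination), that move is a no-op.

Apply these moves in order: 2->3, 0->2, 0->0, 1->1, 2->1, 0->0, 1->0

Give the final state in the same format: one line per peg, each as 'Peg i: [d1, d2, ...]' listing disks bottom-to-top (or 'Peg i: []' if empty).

Answer: Peg 0: [1]
Peg 1: []
Peg 2: [4]
Peg 3: [5, 3, 2]

Derivation:
After move 1 (2->3):
Peg 0: [4]
Peg 1: [1]
Peg 2: []
Peg 3: [5, 3, 2]

After move 2 (0->2):
Peg 0: []
Peg 1: [1]
Peg 2: [4]
Peg 3: [5, 3, 2]

After move 3 (0->0):
Peg 0: []
Peg 1: [1]
Peg 2: [4]
Peg 3: [5, 3, 2]

After move 4 (1->1):
Peg 0: []
Peg 1: [1]
Peg 2: [4]
Peg 3: [5, 3, 2]

After move 5 (2->1):
Peg 0: []
Peg 1: [1]
Peg 2: [4]
Peg 3: [5, 3, 2]

After move 6 (0->0):
Peg 0: []
Peg 1: [1]
Peg 2: [4]
Peg 3: [5, 3, 2]

After move 7 (1->0):
Peg 0: [1]
Peg 1: []
Peg 2: [4]
Peg 3: [5, 3, 2]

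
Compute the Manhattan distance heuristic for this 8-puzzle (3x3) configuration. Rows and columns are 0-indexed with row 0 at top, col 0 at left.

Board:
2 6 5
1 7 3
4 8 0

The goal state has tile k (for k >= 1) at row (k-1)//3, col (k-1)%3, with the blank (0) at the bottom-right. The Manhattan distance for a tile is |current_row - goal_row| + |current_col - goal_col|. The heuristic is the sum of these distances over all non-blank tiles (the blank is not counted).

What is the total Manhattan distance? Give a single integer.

Answer: 10

Derivation:
Tile 2: (0,0)->(0,1) = 1
Tile 6: (0,1)->(1,2) = 2
Tile 5: (0,2)->(1,1) = 2
Tile 1: (1,0)->(0,0) = 1
Tile 7: (1,1)->(2,0) = 2
Tile 3: (1,2)->(0,2) = 1
Tile 4: (2,0)->(1,0) = 1
Tile 8: (2,1)->(2,1) = 0
Sum: 1 + 2 + 2 + 1 + 2 + 1 + 1 + 0 = 10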